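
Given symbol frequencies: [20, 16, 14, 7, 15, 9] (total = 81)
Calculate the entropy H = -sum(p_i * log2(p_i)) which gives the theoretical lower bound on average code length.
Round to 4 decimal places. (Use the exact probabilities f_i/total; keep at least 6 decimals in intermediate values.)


Per-symbol terms -p_i * log2(p_i) with p_i = f_i/81:
  p = 20/81 = 0.246914: log2(p) = -2.017922, -p*log2(p) = 0.498252
  p = 16/81 = 0.197531: log2(p) = -2.339850, -p*log2(p) = 0.462193
  p = 14/81 = 0.172840: log2(p) = -2.532495, -p*log2(p) = 0.437715
  p = 7/81 = 0.086420: log2(p) = -3.532495, -p*log2(p) = 0.305277
  p = 15/81 = 0.185185: log2(p) = -2.432959, -p*log2(p) = 0.450548
  p = 9/81 = 0.111111: log2(p) = -3.169925, -p*log2(p) = 0.352214
H = 0.498252 + 0.462193 + 0.437715 + 0.305277 + 0.450548 + 0.352214 = 2.506199

H = 2.5062 bits/symbol


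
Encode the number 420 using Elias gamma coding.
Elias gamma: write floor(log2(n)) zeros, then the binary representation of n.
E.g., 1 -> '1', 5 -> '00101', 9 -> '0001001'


num_bits = floor(log2(420)) + 1 = 9
leading_zeros = num_bits - 1 = 8
binary(420) = 110100100

Elias gamma(420) = '00000000' + '110100100' = 00000000110100100 (17 bits)


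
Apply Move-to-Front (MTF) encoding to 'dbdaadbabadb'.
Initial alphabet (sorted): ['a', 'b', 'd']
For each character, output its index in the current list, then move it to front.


MTF encoding:
'd': index 2 in ['a', 'b', 'd'] -> ['d', 'a', 'b']
'b': index 2 in ['d', 'a', 'b'] -> ['b', 'd', 'a']
'd': index 1 in ['b', 'd', 'a'] -> ['d', 'b', 'a']
'a': index 2 in ['d', 'b', 'a'] -> ['a', 'd', 'b']
'a': index 0 in ['a', 'd', 'b'] -> ['a', 'd', 'b']
'd': index 1 in ['a', 'd', 'b'] -> ['d', 'a', 'b']
'b': index 2 in ['d', 'a', 'b'] -> ['b', 'd', 'a']
'a': index 2 in ['b', 'd', 'a'] -> ['a', 'b', 'd']
'b': index 1 in ['a', 'b', 'd'] -> ['b', 'a', 'd']
'a': index 1 in ['b', 'a', 'd'] -> ['a', 'b', 'd']
'd': index 2 in ['a', 'b', 'd'] -> ['d', 'a', 'b']
'b': index 2 in ['d', 'a', 'b'] -> ['b', 'd', 'a']


Output: [2, 2, 1, 2, 0, 1, 2, 2, 1, 1, 2, 2]


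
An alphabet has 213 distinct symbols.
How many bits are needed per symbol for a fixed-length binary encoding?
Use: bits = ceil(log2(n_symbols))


log2(213) = 7.7347
Bracket: 2^7 = 128 < 213 <= 2^8 = 256
So ceil(log2(213)) = 8

bits = ceil(log2(213)) = ceil(7.7347) = 8 bits


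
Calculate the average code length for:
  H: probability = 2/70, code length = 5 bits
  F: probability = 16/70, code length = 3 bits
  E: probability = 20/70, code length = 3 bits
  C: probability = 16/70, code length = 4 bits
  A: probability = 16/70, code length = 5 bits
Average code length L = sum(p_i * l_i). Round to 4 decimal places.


Weighted contributions p_i * l_i:
  H: (2/70) * 5 = 10/70
  F: (16/70) * 3 = 48/70
  E: (20/70) * 3 = 60/70
  C: (16/70) * 4 = 64/70
  A: (16/70) * 5 = 80/70
Sum = (10 + 48 + 60 + 64 + 80)/70 = 262/70

L = 262/70 = 3.7429 bits/symbol


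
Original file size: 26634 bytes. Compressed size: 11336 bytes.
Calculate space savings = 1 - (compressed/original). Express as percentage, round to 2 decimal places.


ratio = compressed/original = 11336/26634 = 0.425621
savings = 1 - ratio = 1 - 0.425621 = 0.574379
as a percentage: 0.574379 * 100 = 57.44%

Space savings = 1 - 11336/26634 = 57.44%


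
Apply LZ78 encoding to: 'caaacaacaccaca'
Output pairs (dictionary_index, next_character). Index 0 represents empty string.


LZ78 encoding steps:
Dictionary: {0: ''}
Step 1: w='' (idx 0), next='c' -> output (0, 'c'), add 'c' as idx 1
Step 2: w='' (idx 0), next='a' -> output (0, 'a'), add 'a' as idx 2
Step 3: w='a' (idx 2), next='a' -> output (2, 'a'), add 'aa' as idx 3
Step 4: w='c' (idx 1), next='a' -> output (1, 'a'), add 'ca' as idx 4
Step 5: w='a' (idx 2), next='c' -> output (2, 'c'), add 'ac' as idx 5
Step 6: w='ac' (idx 5), next='c' -> output (5, 'c'), add 'acc' as idx 6
Step 7: w='ac' (idx 5), next='a' -> output (5, 'a'), add 'aca' as idx 7


Encoded: [(0, 'c'), (0, 'a'), (2, 'a'), (1, 'a'), (2, 'c'), (5, 'c'), (5, 'a')]


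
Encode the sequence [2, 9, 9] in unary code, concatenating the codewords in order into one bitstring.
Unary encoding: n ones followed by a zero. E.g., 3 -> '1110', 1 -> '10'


Encode each number as n ones followed by a terminating 0:
  2 -> 110 (3 bits)
  9 -> 1111111110 (10 bits)
  9 -> 1111111110 (10 bits)
Total length = 3 + 10 + 10 = 23 bits.

Unary([2, 9, 9]) = 11011111111101111111110 (23 bits)


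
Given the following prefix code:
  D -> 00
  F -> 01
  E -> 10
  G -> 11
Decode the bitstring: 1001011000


Decoding step by step:
Bits 10 -> E
Bits 01 -> F
Bits 01 -> F
Bits 10 -> E
Bits 00 -> D


Decoded message: EFFED


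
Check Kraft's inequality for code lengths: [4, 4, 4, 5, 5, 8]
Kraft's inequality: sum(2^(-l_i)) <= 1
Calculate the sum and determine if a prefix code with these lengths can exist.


Sum = 2^(-4) + 2^(-4) + 2^(-4) + 2^(-5) + 2^(-5) + 2^(-8)
    = 0.0625 + 0.0625 + 0.0625 + 0.03125 + 0.03125 + 0.00390625
    = 65/256 = 0.25390625
Since 0.25390625 <= 1, Kraft's inequality IS satisfied.
A prefix code with these lengths CAN exist.

Kraft sum = 0.25390625. Satisfied.


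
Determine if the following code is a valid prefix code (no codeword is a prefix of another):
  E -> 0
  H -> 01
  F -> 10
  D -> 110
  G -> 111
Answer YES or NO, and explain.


Checking each pair (does one codeword prefix another?):
  E='0' vs H='01': prefix -- VIOLATION

NO -- this is NOT a valid prefix code. E (0) is a prefix of H (01).


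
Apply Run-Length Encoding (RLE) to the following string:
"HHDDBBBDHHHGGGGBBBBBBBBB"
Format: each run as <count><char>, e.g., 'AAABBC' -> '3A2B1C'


Scanning runs left to right:
  i=0: run of 'H' x 2 -> '2H'
  i=2: run of 'D' x 2 -> '2D'
  i=4: run of 'B' x 3 -> '3B'
  i=7: run of 'D' x 1 -> '1D'
  i=8: run of 'H' x 3 -> '3H'
  i=11: run of 'G' x 4 -> '4G'
  i=15: run of 'B' x 9 -> '9B'

RLE = 2H2D3B1D3H4G9B


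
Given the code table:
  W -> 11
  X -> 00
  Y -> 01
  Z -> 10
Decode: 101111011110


Decoding:
10 -> Z
11 -> W
11 -> W
01 -> Y
11 -> W
10 -> Z


Result: ZWWYWZ


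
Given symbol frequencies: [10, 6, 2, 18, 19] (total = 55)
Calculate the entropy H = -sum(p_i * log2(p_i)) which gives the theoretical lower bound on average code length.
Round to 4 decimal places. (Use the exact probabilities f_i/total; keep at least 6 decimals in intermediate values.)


Per-symbol terms -p_i * log2(p_i) with p_i = f_i/55:
  p = 10/55 = 0.181818: log2(p) = -2.459432, -p*log2(p) = 0.447169
  p = 6/55 = 0.109091: log2(p) = -3.196397, -p*log2(p) = 0.348698
  p = 2/55 = 0.036364: log2(p) = -4.781360, -p*log2(p) = 0.173868
  p = 18/55 = 0.327273: log2(p) = -1.611435, -p*log2(p) = 0.527379
  p = 19/55 = 0.345455: log2(p) = -1.533432, -p*log2(p) = 0.529731
H = 0.447169 + 0.348698 + 0.173868 + 0.527379 + 0.529731 = 2.026845

H = 2.0268 bits/symbol


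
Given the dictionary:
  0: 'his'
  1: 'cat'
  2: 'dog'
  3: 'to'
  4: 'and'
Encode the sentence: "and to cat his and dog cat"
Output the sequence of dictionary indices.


Look up each word in the dictionary:
  'and' -> 4
  'to' -> 3
  'cat' -> 1
  'his' -> 0
  'and' -> 4
  'dog' -> 2
  'cat' -> 1

Encoded: [4, 3, 1, 0, 4, 2, 1]


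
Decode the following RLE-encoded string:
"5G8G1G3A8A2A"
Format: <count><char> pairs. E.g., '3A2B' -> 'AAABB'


Expanding each <count><char> pair:
  5G -> 'GGGGG'
  8G -> 'GGGGGGGG'
  1G -> 'G'
  3A -> 'AAA'
  8A -> 'AAAAAAAA'
  2A -> 'AA'

Decoded = GGGGGGGGGGGGGGAAAAAAAAAAAAA


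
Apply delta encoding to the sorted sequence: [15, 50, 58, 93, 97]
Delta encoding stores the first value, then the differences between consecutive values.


First value: 15
Deltas:
  50 - 15 = 35
  58 - 50 = 8
  93 - 58 = 35
  97 - 93 = 4


Delta encoded: [15, 35, 8, 35, 4]


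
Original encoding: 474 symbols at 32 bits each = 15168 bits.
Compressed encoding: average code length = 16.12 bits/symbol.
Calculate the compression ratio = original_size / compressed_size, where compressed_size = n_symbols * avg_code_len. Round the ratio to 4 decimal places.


original_size = n_symbols * orig_bits = 474 * 32 = 15168 bits
compressed_size = n_symbols * avg_code_len = 474 * 16.12 = 7640.88 bits
ratio = original_size / compressed_size = 15168 / 7640.88 = 1.9851

Compression ratio = 1.9851


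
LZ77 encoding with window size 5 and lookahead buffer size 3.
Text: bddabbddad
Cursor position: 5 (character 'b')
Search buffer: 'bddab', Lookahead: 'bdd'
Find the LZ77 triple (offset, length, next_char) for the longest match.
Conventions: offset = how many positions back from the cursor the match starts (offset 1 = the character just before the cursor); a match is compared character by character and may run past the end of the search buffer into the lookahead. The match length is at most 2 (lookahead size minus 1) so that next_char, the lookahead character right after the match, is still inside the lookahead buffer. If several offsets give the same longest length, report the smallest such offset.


Try each offset into the search buffer:
  offset=1 (pos 4, char 'b'): match length 1
  offset=2 (pos 3, char 'a'): match length 0
  offset=3 (pos 2, char 'd'): match length 0
  offset=4 (pos 1, char 'd'): match length 0
  offset=5 (pos 0, char 'b'): match length 2
Longest match has length 2 at offset 5.
next_char = character at position 5 + 2 = 7 -> 'd'

Best match: offset=5, length=2 (matching 'bd' starting at position 0)
LZ77 triple: (5, 2, 'd')


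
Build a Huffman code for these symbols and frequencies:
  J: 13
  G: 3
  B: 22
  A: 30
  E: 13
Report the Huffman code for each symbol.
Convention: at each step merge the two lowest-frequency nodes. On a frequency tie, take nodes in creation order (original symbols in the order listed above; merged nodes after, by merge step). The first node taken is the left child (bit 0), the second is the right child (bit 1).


Huffman tree construction:
Step 1: Merge G(3) + J(13) = 16
Step 2: Merge E(13) + (G+J)(16) = 29
Step 3: Merge B(22) + (E+(G+J))(29) = 51
Step 4: Merge A(30) + (B+(E+(G+J)))(51) = 81
Read each symbol's code off the tree from the root (left child = 0, right child = 1).

Codes:
  J: 1111 (length 4)
  G: 1110 (length 4)
  B: 10 (length 2)
  A: 0 (length 1)
  E: 110 (length 3)
Average code length: 177/81 = 2.1852 bits/symbol


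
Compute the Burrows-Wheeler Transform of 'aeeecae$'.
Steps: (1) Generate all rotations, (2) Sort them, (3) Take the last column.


Rotations (sorted):
  0: $aeeecae -> last char: e
  1: ae$aeeec -> last char: c
  2: aeeecae$ -> last char: $
  3: cae$aeee -> last char: e
  4: e$aeeeca -> last char: a
  5: ecae$aee -> last char: e
  6: eecae$ae -> last char: e
  7: eeecae$a -> last char: a


BWT = ec$eaeea


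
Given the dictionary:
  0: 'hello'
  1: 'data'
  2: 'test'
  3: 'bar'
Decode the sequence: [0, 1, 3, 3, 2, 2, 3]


Look up each index in the dictionary:
  0 -> 'hello'
  1 -> 'data'
  3 -> 'bar'
  3 -> 'bar'
  2 -> 'test'
  2 -> 'test'
  3 -> 'bar'

Decoded: "hello data bar bar test test bar"


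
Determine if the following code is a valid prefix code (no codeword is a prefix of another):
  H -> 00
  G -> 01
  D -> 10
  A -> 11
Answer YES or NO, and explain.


Checking each pair (does one codeword prefix another?):
  H='00' vs G='01': no prefix
  H='00' vs D='10': no prefix
  H='00' vs A='11': no prefix
  G='01' vs H='00': no prefix
  G='01' vs D='10': no prefix
  G='01' vs A='11': no prefix
  D='10' vs H='00': no prefix
  D='10' vs G='01': no prefix
  D='10' vs A='11': no prefix
  A='11' vs H='00': no prefix
  A='11' vs G='01': no prefix
  A='11' vs D='10': no prefix
No violation found over all pairs.

YES -- this is a valid prefix code. No codeword is a prefix of any other codeword.


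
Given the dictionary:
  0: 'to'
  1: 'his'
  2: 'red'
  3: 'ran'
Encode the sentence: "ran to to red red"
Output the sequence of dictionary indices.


Look up each word in the dictionary:
  'ran' -> 3
  'to' -> 0
  'to' -> 0
  'red' -> 2
  'red' -> 2

Encoded: [3, 0, 0, 2, 2]


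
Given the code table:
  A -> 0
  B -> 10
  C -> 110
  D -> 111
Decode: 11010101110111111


Decoding:
110 -> C
10 -> B
10 -> B
111 -> D
0 -> A
111 -> D
111 -> D


Result: CBBDADD


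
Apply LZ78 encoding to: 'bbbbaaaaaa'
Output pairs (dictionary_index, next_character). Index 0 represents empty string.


LZ78 encoding steps:
Dictionary: {0: ''}
Step 1: w='' (idx 0), next='b' -> output (0, 'b'), add 'b' as idx 1
Step 2: w='b' (idx 1), next='b' -> output (1, 'b'), add 'bb' as idx 2
Step 3: w='b' (idx 1), next='a' -> output (1, 'a'), add 'ba' as idx 3
Step 4: w='' (idx 0), next='a' -> output (0, 'a'), add 'a' as idx 4
Step 5: w='a' (idx 4), next='a' -> output (4, 'a'), add 'aa' as idx 5
Step 6: w='aa' (idx 5), end of input -> output (5, '')


Encoded: [(0, 'b'), (1, 'b'), (1, 'a'), (0, 'a'), (4, 'a'), (5, '')]


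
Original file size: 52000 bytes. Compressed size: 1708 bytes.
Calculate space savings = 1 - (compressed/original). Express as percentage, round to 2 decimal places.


ratio = compressed/original = 1708/52000 = 0.032846
savings = 1 - ratio = 1 - 0.032846 = 0.967154
as a percentage: 0.967154 * 100 = 96.72%

Space savings = 1 - 1708/52000 = 96.72%


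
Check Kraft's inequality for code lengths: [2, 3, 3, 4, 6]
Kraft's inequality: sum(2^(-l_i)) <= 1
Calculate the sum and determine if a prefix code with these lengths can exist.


Sum = 2^(-2) + 2^(-3) + 2^(-3) + 2^(-4) + 2^(-6)
    = 0.25 + 0.125 + 0.125 + 0.0625 + 0.015625
    = 37/64 = 0.578125
Since 0.578125 <= 1, Kraft's inequality IS satisfied.
A prefix code with these lengths CAN exist.

Kraft sum = 0.578125. Satisfied.


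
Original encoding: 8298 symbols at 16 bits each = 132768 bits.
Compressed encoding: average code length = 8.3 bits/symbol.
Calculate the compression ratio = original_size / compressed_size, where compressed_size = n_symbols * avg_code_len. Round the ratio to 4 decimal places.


original_size = n_symbols * orig_bits = 8298 * 16 = 132768 bits
compressed_size = n_symbols * avg_code_len = 8298 * 8.3 = 68873.4 bits
ratio = original_size / compressed_size = 132768 / 68873.4 = 1.9277

Compression ratio = 1.9277


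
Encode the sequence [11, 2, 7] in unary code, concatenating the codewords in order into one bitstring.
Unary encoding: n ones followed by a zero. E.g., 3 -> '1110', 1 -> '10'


Encode each number as n ones followed by a terminating 0:
  11 -> 111111111110 (12 bits)
  2 -> 110 (3 bits)
  7 -> 11111110 (8 bits)
Total length = 12 + 3 + 8 = 23 bits.

Unary([11, 2, 7]) = 11111111111011011111110 (23 bits)


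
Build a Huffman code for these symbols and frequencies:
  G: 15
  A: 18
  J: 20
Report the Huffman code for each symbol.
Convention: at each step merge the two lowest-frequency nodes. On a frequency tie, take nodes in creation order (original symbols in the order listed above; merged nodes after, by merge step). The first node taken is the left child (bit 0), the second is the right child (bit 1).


Huffman tree construction:
Step 1: Merge G(15) + A(18) = 33
Step 2: Merge J(20) + (G+A)(33) = 53
Read each symbol's code off the tree from the root (left child = 0, right child = 1).

Codes:
  G: 10 (length 2)
  A: 11 (length 2)
  J: 0 (length 1)
Average code length: 86/53 = 1.6226 bits/symbol


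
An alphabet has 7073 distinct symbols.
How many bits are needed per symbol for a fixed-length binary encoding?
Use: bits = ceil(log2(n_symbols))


log2(7073) = 12.7881
Bracket: 2^12 = 4096 < 7073 <= 2^13 = 8192
So ceil(log2(7073)) = 13

bits = ceil(log2(7073)) = ceil(12.7881) = 13 bits


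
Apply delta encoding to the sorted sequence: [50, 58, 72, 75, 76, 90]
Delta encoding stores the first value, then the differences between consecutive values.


First value: 50
Deltas:
  58 - 50 = 8
  72 - 58 = 14
  75 - 72 = 3
  76 - 75 = 1
  90 - 76 = 14


Delta encoded: [50, 8, 14, 3, 1, 14]


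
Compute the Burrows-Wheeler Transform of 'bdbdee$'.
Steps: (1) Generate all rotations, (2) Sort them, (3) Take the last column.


Rotations (sorted):
  0: $bdbdee -> last char: e
  1: bdbdee$ -> last char: $
  2: bdee$bd -> last char: d
  3: dbdee$b -> last char: b
  4: dee$bdb -> last char: b
  5: e$bdbde -> last char: e
  6: ee$bdbd -> last char: d


BWT = e$dbbed


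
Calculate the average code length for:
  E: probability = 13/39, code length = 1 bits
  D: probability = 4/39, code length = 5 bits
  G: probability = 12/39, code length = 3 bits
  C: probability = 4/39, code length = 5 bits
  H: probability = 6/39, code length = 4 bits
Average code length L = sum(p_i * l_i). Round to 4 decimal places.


Weighted contributions p_i * l_i:
  E: (13/39) * 1 = 13/39
  D: (4/39) * 5 = 20/39
  G: (12/39) * 3 = 36/39
  C: (4/39) * 5 = 20/39
  H: (6/39) * 4 = 24/39
Sum = (13 + 20 + 36 + 20 + 24)/39 = 113/39

L = 113/39 = 2.8974 bits/symbol


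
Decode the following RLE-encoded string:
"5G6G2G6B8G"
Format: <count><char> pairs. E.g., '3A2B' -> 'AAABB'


Expanding each <count><char> pair:
  5G -> 'GGGGG'
  6G -> 'GGGGGG'
  2G -> 'GG'
  6B -> 'BBBBBB'
  8G -> 'GGGGGGGG'

Decoded = GGGGGGGGGGGGGBBBBBBGGGGGGGG


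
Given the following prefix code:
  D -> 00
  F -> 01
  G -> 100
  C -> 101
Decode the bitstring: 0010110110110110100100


Decoding step by step:
Bits 00 -> D
Bits 101 -> C
Bits 101 -> C
Bits 101 -> C
Bits 101 -> C
Bits 101 -> C
Bits 00 -> D
Bits 100 -> G


Decoded message: DCCCCCDG


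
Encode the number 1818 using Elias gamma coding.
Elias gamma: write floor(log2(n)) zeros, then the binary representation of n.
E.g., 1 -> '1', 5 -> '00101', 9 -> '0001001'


num_bits = floor(log2(1818)) + 1 = 11
leading_zeros = num_bits - 1 = 10
binary(1818) = 11100011010

Elias gamma(1818) = '0000000000' + '11100011010' = 000000000011100011010 (21 bits)


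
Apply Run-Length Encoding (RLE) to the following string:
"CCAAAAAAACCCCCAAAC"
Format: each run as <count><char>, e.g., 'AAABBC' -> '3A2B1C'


Scanning runs left to right:
  i=0: run of 'C' x 2 -> '2C'
  i=2: run of 'A' x 7 -> '7A'
  i=9: run of 'C' x 5 -> '5C'
  i=14: run of 'A' x 3 -> '3A'
  i=17: run of 'C' x 1 -> '1C'

RLE = 2C7A5C3A1C


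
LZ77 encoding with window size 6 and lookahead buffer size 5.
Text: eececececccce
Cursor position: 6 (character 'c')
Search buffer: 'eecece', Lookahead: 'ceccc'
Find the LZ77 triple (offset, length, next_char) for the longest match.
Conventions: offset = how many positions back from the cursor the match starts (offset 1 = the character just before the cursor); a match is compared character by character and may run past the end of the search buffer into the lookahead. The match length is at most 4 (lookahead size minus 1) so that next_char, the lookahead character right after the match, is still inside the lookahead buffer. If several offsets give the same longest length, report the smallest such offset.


Try each offset into the search buffer:
  offset=1 (pos 5, char 'e'): match length 0
  offset=2 (pos 4, char 'c'): match length 3
  offset=3 (pos 3, char 'e'): match length 0
  offset=4 (pos 2, char 'c'): match length 3
  offset=5 (pos 1, char 'e'): match length 0
  offset=6 (pos 0, char 'e'): match length 0
Longest match has length 3, found at offsets 2, 4; take the smallest, offset 2.
next_char = character at position 6 + 3 = 9 -> 'c'

Best match: offset=2, length=3 (matching 'cec' starting at position 4)
LZ77 triple: (2, 3, 'c')


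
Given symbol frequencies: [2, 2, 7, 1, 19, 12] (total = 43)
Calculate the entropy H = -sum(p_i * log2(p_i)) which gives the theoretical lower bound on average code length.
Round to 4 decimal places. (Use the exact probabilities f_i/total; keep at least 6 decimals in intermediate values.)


Per-symbol terms -p_i * log2(p_i) with p_i = f_i/43:
  p = 2/43 = 0.046512: log2(p) = -4.426265, -p*log2(p) = 0.205873
  p = 2/43 = 0.046512: log2(p) = -4.426265, -p*log2(p) = 0.205873
  p = 7/43 = 0.162791: log2(p) = -2.618910, -p*log2(p) = 0.426334
  p = 1/43 = 0.023256: log2(p) = -5.426265, -p*log2(p) = 0.126192
  p = 19/43 = 0.441860: log2(p) = -1.178337, -p*log2(p) = 0.520661
  p = 12/43 = 0.279070: log2(p) = -1.841302, -p*log2(p) = 0.513852
H = 0.205873 + 0.205873 + 0.426334 + 0.126192 + 0.520661 + 0.513852 = 1.998785

H = 1.9988 bits/symbol


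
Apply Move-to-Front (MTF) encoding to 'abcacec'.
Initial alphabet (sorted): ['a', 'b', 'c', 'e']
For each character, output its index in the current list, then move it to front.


MTF encoding:
'a': index 0 in ['a', 'b', 'c', 'e'] -> ['a', 'b', 'c', 'e']
'b': index 1 in ['a', 'b', 'c', 'e'] -> ['b', 'a', 'c', 'e']
'c': index 2 in ['b', 'a', 'c', 'e'] -> ['c', 'b', 'a', 'e']
'a': index 2 in ['c', 'b', 'a', 'e'] -> ['a', 'c', 'b', 'e']
'c': index 1 in ['a', 'c', 'b', 'e'] -> ['c', 'a', 'b', 'e']
'e': index 3 in ['c', 'a', 'b', 'e'] -> ['e', 'c', 'a', 'b']
'c': index 1 in ['e', 'c', 'a', 'b'] -> ['c', 'e', 'a', 'b']


Output: [0, 1, 2, 2, 1, 3, 1]


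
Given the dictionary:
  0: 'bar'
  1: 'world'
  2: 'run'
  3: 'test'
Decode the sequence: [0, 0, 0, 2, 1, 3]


Look up each index in the dictionary:
  0 -> 'bar'
  0 -> 'bar'
  0 -> 'bar'
  2 -> 'run'
  1 -> 'world'
  3 -> 'test'

Decoded: "bar bar bar run world test"


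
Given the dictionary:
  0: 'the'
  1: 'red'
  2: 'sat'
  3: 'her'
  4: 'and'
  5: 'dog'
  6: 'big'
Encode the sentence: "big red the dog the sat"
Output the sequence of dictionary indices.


Look up each word in the dictionary:
  'big' -> 6
  'red' -> 1
  'the' -> 0
  'dog' -> 5
  'the' -> 0
  'sat' -> 2

Encoded: [6, 1, 0, 5, 0, 2]


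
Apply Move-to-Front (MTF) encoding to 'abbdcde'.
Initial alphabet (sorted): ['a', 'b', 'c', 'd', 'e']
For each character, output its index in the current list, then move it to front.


MTF encoding:
'a': index 0 in ['a', 'b', 'c', 'd', 'e'] -> ['a', 'b', 'c', 'd', 'e']
'b': index 1 in ['a', 'b', 'c', 'd', 'e'] -> ['b', 'a', 'c', 'd', 'e']
'b': index 0 in ['b', 'a', 'c', 'd', 'e'] -> ['b', 'a', 'c', 'd', 'e']
'd': index 3 in ['b', 'a', 'c', 'd', 'e'] -> ['d', 'b', 'a', 'c', 'e']
'c': index 3 in ['d', 'b', 'a', 'c', 'e'] -> ['c', 'd', 'b', 'a', 'e']
'd': index 1 in ['c', 'd', 'b', 'a', 'e'] -> ['d', 'c', 'b', 'a', 'e']
'e': index 4 in ['d', 'c', 'b', 'a', 'e'] -> ['e', 'd', 'c', 'b', 'a']


Output: [0, 1, 0, 3, 3, 1, 4]


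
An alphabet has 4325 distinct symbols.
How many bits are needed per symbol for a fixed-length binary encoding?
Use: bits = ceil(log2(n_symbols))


log2(4325) = 12.0785
Bracket: 2^12 = 4096 < 4325 <= 2^13 = 8192
So ceil(log2(4325)) = 13

bits = ceil(log2(4325)) = ceil(12.0785) = 13 bits


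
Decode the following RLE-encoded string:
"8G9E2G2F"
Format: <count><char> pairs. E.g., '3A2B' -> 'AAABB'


Expanding each <count><char> pair:
  8G -> 'GGGGGGGG'
  9E -> 'EEEEEEEEE'
  2G -> 'GG'
  2F -> 'FF'

Decoded = GGGGGGGGEEEEEEEEEGGFF


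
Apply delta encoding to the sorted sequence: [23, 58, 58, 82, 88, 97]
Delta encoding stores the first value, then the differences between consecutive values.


First value: 23
Deltas:
  58 - 23 = 35
  58 - 58 = 0
  82 - 58 = 24
  88 - 82 = 6
  97 - 88 = 9


Delta encoded: [23, 35, 0, 24, 6, 9]


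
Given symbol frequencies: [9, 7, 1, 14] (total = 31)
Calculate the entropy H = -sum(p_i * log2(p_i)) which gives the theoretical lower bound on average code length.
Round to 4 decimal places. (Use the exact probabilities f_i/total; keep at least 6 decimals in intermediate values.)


Per-symbol terms -p_i * log2(p_i) with p_i = f_i/31:
  p = 9/31 = 0.290323: log2(p) = -1.784271, -p*log2(p) = 0.518014
  p = 7/31 = 0.225806: log2(p) = -2.146841, -p*log2(p) = 0.484771
  p = 1/31 = 0.032258: log2(p) = -4.954196, -p*log2(p) = 0.159813
  p = 14/31 = 0.451613: log2(p) = -1.146841, -p*log2(p) = 0.517928
H = 0.518014 + 0.484771 + 0.159813 + 0.517928 = 1.680526

H = 1.6805 bits/symbol


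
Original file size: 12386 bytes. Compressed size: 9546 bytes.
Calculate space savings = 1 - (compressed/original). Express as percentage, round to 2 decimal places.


ratio = compressed/original = 9546/12386 = 0.770709
savings = 1 - ratio = 1 - 0.770709 = 0.229291
as a percentage: 0.229291 * 100 = 22.93%

Space savings = 1 - 9546/12386 = 22.93%


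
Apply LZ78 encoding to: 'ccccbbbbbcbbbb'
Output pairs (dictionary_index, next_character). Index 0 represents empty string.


LZ78 encoding steps:
Dictionary: {0: ''}
Step 1: w='' (idx 0), next='c' -> output (0, 'c'), add 'c' as idx 1
Step 2: w='c' (idx 1), next='c' -> output (1, 'c'), add 'cc' as idx 2
Step 3: w='c' (idx 1), next='b' -> output (1, 'b'), add 'cb' as idx 3
Step 4: w='' (idx 0), next='b' -> output (0, 'b'), add 'b' as idx 4
Step 5: w='b' (idx 4), next='b' -> output (4, 'b'), add 'bb' as idx 5
Step 6: w='b' (idx 4), next='c' -> output (4, 'c'), add 'bc' as idx 6
Step 7: w='bb' (idx 5), next='b' -> output (5, 'b'), add 'bbb' as idx 7
Step 8: w='b' (idx 4), end of input -> output (4, '')


Encoded: [(0, 'c'), (1, 'c'), (1, 'b'), (0, 'b'), (4, 'b'), (4, 'c'), (5, 'b'), (4, '')]


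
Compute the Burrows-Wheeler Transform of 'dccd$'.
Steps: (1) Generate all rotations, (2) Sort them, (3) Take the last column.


Rotations (sorted):
  0: $dccd -> last char: d
  1: ccd$d -> last char: d
  2: cd$dc -> last char: c
  3: d$dcc -> last char: c
  4: dccd$ -> last char: $


BWT = ddcc$


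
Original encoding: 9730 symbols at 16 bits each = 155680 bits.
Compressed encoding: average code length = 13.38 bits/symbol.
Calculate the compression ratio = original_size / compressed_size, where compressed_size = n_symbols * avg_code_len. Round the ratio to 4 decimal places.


original_size = n_symbols * orig_bits = 9730 * 16 = 155680 bits
compressed_size = n_symbols * avg_code_len = 9730 * 13.38 = 130187.4 bits
ratio = original_size / compressed_size = 155680 / 130187.4 = 1.1958

Compression ratio = 1.1958


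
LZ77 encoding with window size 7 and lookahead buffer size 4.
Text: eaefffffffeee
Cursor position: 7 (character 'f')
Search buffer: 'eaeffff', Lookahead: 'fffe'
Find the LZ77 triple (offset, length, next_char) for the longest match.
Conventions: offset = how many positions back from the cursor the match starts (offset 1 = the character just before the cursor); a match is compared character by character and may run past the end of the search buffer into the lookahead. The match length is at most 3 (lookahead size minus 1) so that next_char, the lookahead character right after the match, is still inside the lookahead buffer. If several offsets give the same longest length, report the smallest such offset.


Try each offset into the search buffer:
  offset=1 (pos 6, char 'f'): match length 3
  offset=2 (pos 5, char 'f'): match length 3
  offset=3 (pos 4, char 'f'): match length 3
  offset=4 (pos 3, char 'f'): match length 3
  offset=5 (pos 2, char 'e'): match length 0
  offset=6 (pos 1, char 'a'): match length 0
  offset=7 (pos 0, char 'e'): match length 0
Longest match has length 3, found at offsets 1, 2, 3, 4; take the smallest, offset 1.
next_char = character at position 7 + 3 = 10 -> 'e'

Best match: offset=1, length=3 (matching 'fff' starting at position 6)
LZ77 triple: (1, 3, 'e')


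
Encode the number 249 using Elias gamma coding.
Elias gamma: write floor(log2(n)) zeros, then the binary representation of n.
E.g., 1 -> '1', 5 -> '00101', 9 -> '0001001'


num_bits = floor(log2(249)) + 1 = 8
leading_zeros = num_bits - 1 = 7
binary(249) = 11111001

Elias gamma(249) = '0000000' + '11111001' = 000000011111001 (15 bits)


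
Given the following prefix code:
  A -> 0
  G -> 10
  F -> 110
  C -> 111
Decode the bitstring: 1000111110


Decoding step by step:
Bits 10 -> G
Bits 0 -> A
Bits 0 -> A
Bits 111 -> C
Bits 110 -> F


Decoded message: GAACF


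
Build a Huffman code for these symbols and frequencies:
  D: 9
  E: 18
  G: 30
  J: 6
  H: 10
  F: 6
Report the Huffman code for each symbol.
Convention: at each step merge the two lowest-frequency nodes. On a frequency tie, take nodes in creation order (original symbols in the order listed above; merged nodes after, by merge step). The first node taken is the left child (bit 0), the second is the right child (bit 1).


Huffman tree construction:
Step 1: Merge J(6) + F(6) = 12
Step 2: Merge D(9) + H(10) = 19
Step 3: Merge (J+F)(12) + E(18) = 30
Step 4: Merge (D+H)(19) + G(30) = 49
Step 5: Merge ((J+F)+E)(30) + ((D+H)+G)(49) = 79
Read each symbol's code off the tree from the root (left child = 0, right child = 1).

Codes:
  D: 100 (length 3)
  E: 01 (length 2)
  G: 11 (length 2)
  J: 000 (length 3)
  H: 101 (length 3)
  F: 001 (length 3)
Average code length: 189/79 = 2.3924 bits/symbol


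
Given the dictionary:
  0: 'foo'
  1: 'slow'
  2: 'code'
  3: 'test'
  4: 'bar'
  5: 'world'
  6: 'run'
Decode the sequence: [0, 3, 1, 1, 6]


Look up each index in the dictionary:
  0 -> 'foo'
  3 -> 'test'
  1 -> 'slow'
  1 -> 'slow'
  6 -> 'run'

Decoded: "foo test slow slow run"


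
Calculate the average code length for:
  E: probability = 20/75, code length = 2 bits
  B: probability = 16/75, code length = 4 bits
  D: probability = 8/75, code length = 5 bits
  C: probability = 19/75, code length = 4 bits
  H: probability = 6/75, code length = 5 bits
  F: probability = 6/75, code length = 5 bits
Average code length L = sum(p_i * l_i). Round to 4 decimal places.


Weighted contributions p_i * l_i:
  E: (20/75) * 2 = 40/75
  B: (16/75) * 4 = 64/75
  D: (8/75) * 5 = 40/75
  C: (19/75) * 4 = 76/75
  H: (6/75) * 5 = 30/75
  F: (6/75) * 5 = 30/75
Sum = (40 + 64 + 40 + 76 + 30 + 30)/75 = 280/75

L = 280/75 = 3.7333 bits/symbol


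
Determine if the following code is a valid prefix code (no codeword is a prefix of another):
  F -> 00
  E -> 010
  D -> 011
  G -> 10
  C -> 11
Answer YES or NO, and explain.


Checking each pair (does one codeword prefix another?):
  F='00' vs E='010': no prefix
  F='00' vs D='011': no prefix
  F='00' vs G='10': no prefix
  F='00' vs C='11': no prefix
  E='010' vs F='00': no prefix
  E='010' vs D='011': no prefix
  E='010' vs G='10': no prefix
  E='010' vs C='11': no prefix
  D='011' vs F='00': no prefix
  D='011' vs E='010': no prefix
  D='011' vs G='10': no prefix
  D='011' vs C='11': no prefix
  G='10' vs F='00': no prefix
  G='10' vs E='010': no prefix
  G='10' vs D='011': no prefix
  G='10' vs C='11': no prefix
  C='11' vs F='00': no prefix
  C='11' vs E='010': no prefix
  C='11' vs D='011': no prefix
  C='11' vs G='10': no prefix
No violation found over all pairs.

YES -- this is a valid prefix code. No codeword is a prefix of any other codeword.


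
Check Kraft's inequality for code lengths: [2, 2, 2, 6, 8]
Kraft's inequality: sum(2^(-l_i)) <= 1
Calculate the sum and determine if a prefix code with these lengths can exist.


Sum = 2^(-2) + 2^(-2) + 2^(-2) + 2^(-6) + 2^(-8)
    = 0.25 + 0.25 + 0.25 + 0.015625 + 0.00390625
    = 197/256 = 0.76953125
Since 0.76953125 <= 1, Kraft's inequality IS satisfied.
A prefix code with these lengths CAN exist.

Kraft sum = 0.76953125. Satisfied.


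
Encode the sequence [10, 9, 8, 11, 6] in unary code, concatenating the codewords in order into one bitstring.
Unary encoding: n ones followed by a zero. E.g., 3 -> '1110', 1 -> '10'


Encode each number as n ones followed by a terminating 0:
  10 -> 11111111110 (11 bits)
  9 -> 1111111110 (10 bits)
  8 -> 111111110 (9 bits)
  11 -> 111111111110 (12 bits)
  6 -> 1111110 (7 bits)
Total length = 11 + 10 + 9 + 12 + 7 = 49 bits.

Unary([10, 9, 8, 11, 6]) = 1111111111011111111101111111101111111111101111110 (49 bits)


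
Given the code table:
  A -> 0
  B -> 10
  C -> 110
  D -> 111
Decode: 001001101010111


Decoding:
0 -> A
0 -> A
10 -> B
0 -> A
110 -> C
10 -> B
10 -> B
111 -> D


Result: AABACBBD


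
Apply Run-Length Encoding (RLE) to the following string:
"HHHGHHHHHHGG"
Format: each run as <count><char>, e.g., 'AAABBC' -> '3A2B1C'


Scanning runs left to right:
  i=0: run of 'H' x 3 -> '3H'
  i=3: run of 'G' x 1 -> '1G'
  i=4: run of 'H' x 6 -> '6H'
  i=10: run of 'G' x 2 -> '2G'

RLE = 3H1G6H2G


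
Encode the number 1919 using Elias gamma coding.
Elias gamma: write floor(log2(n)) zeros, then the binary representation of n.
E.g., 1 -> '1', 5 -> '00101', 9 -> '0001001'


num_bits = floor(log2(1919)) + 1 = 11
leading_zeros = num_bits - 1 = 10
binary(1919) = 11101111111

Elias gamma(1919) = '0000000000' + '11101111111' = 000000000011101111111 (21 bits)


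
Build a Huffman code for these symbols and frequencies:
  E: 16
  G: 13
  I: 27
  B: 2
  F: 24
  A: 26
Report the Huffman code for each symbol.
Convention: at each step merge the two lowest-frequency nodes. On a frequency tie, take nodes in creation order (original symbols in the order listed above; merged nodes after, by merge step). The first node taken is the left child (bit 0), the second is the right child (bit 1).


Huffman tree construction:
Step 1: Merge B(2) + G(13) = 15
Step 2: Merge (B+G)(15) + E(16) = 31
Step 3: Merge F(24) + A(26) = 50
Step 4: Merge I(27) + ((B+G)+E)(31) = 58
Step 5: Merge (F+A)(50) + (I+((B+G)+E))(58) = 108
Read each symbol's code off the tree from the root (left child = 0, right child = 1).

Codes:
  E: 111 (length 3)
  G: 1101 (length 4)
  I: 10 (length 2)
  B: 1100 (length 4)
  F: 00 (length 2)
  A: 01 (length 2)
Average code length: 262/108 = 2.4259 bits/symbol


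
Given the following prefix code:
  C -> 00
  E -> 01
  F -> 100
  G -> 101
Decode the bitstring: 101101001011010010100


Decoding step by step:
Bits 101 -> G
Bits 101 -> G
Bits 00 -> C
Bits 101 -> G
Bits 101 -> G
Bits 00 -> C
Bits 101 -> G
Bits 00 -> C


Decoded message: GGCGGCGC


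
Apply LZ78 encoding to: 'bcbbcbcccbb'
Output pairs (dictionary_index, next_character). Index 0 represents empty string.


LZ78 encoding steps:
Dictionary: {0: ''}
Step 1: w='' (idx 0), next='b' -> output (0, 'b'), add 'b' as idx 1
Step 2: w='' (idx 0), next='c' -> output (0, 'c'), add 'c' as idx 2
Step 3: w='b' (idx 1), next='b' -> output (1, 'b'), add 'bb' as idx 3
Step 4: w='c' (idx 2), next='b' -> output (2, 'b'), add 'cb' as idx 4
Step 5: w='c' (idx 2), next='c' -> output (2, 'c'), add 'cc' as idx 5
Step 6: w='cb' (idx 4), next='b' -> output (4, 'b'), add 'cbb' as idx 6


Encoded: [(0, 'b'), (0, 'c'), (1, 'b'), (2, 'b'), (2, 'c'), (4, 'b')]


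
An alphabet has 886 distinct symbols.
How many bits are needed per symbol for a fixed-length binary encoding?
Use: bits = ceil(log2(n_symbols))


log2(886) = 9.7912
Bracket: 2^9 = 512 < 886 <= 2^10 = 1024
So ceil(log2(886)) = 10

bits = ceil(log2(886)) = ceil(9.7912) = 10 bits


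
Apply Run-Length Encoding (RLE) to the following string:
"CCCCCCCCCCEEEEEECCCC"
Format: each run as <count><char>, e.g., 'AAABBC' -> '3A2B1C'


Scanning runs left to right:
  i=0: run of 'C' x 10 -> '10C'
  i=10: run of 'E' x 6 -> '6E'
  i=16: run of 'C' x 4 -> '4C'

RLE = 10C6E4C


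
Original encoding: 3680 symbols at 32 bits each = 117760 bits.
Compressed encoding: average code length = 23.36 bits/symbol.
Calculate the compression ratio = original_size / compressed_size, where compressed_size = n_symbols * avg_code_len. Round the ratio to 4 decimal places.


original_size = n_symbols * orig_bits = 3680 * 32 = 117760 bits
compressed_size = n_symbols * avg_code_len = 3680 * 23.36 = 85964.8 bits
ratio = original_size / compressed_size = 117760 / 85964.8 = 1.3699

Compression ratio = 1.3699


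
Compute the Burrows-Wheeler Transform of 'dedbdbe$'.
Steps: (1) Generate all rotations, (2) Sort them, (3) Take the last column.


Rotations (sorted):
  0: $dedbdbe -> last char: e
  1: bdbe$ded -> last char: d
  2: be$dedbd -> last char: d
  3: dbdbe$de -> last char: e
  4: dbe$dedb -> last char: b
  5: dedbdbe$ -> last char: $
  6: e$dedbdb -> last char: b
  7: edbdbe$d -> last char: d


BWT = eddeb$bd


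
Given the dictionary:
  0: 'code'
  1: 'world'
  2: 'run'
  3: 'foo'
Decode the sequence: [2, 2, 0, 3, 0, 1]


Look up each index in the dictionary:
  2 -> 'run'
  2 -> 'run'
  0 -> 'code'
  3 -> 'foo'
  0 -> 'code'
  1 -> 'world'

Decoded: "run run code foo code world"


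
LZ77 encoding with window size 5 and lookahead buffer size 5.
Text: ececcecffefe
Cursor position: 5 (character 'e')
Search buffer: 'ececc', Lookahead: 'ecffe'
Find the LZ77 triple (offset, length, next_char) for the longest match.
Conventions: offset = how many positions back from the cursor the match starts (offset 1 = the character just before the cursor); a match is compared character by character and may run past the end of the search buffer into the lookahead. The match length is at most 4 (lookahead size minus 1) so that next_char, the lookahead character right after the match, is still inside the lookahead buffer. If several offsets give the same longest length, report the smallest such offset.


Try each offset into the search buffer:
  offset=1 (pos 4, char 'c'): match length 0
  offset=2 (pos 3, char 'c'): match length 0
  offset=3 (pos 2, char 'e'): match length 2
  offset=4 (pos 1, char 'c'): match length 0
  offset=5 (pos 0, char 'e'): match length 2
Longest match has length 2, found at offsets 3, 5; take the smallest, offset 3.
next_char = character at position 5 + 2 = 7 -> 'f'

Best match: offset=3, length=2 (matching 'ec' starting at position 2)
LZ77 triple: (3, 2, 'f')


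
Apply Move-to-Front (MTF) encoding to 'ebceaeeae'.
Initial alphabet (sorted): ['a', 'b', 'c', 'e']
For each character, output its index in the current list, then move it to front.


MTF encoding:
'e': index 3 in ['a', 'b', 'c', 'e'] -> ['e', 'a', 'b', 'c']
'b': index 2 in ['e', 'a', 'b', 'c'] -> ['b', 'e', 'a', 'c']
'c': index 3 in ['b', 'e', 'a', 'c'] -> ['c', 'b', 'e', 'a']
'e': index 2 in ['c', 'b', 'e', 'a'] -> ['e', 'c', 'b', 'a']
'a': index 3 in ['e', 'c', 'b', 'a'] -> ['a', 'e', 'c', 'b']
'e': index 1 in ['a', 'e', 'c', 'b'] -> ['e', 'a', 'c', 'b']
'e': index 0 in ['e', 'a', 'c', 'b'] -> ['e', 'a', 'c', 'b']
'a': index 1 in ['e', 'a', 'c', 'b'] -> ['a', 'e', 'c', 'b']
'e': index 1 in ['a', 'e', 'c', 'b'] -> ['e', 'a', 'c', 'b']


Output: [3, 2, 3, 2, 3, 1, 0, 1, 1]


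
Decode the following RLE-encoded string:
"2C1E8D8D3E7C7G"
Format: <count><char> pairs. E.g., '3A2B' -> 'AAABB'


Expanding each <count><char> pair:
  2C -> 'CC'
  1E -> 'E'
  8D -> 'DDDDDDDD'
  8D -> 'DDDDDDDD'
  3E -> 'EEE'
  7C -> 'CCCCCCC'
  7G -> 'GGGGGGG'

Decoded = CCEDDDDDDDDDDDDDDDDEEECCCCCCCGGGGGGG


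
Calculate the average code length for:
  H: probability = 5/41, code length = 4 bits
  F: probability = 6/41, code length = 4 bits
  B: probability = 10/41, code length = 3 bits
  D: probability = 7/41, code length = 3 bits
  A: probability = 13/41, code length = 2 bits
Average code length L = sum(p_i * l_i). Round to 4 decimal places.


Weighted contributions p_i * l_i:
  H: (5/41) * 4 = 20/41
  F: (6/41) * 4 = 24/41
  B: (10/41) * 3 = 30/41
  D: (7/41) * 3 = 21/41
  A: (13/41) * 2 = 26/41
Sum = (20 + 24 + 30 + 21 + 26)/41 = 121/41

L = 121/41 = 2.9512 bits/symbol


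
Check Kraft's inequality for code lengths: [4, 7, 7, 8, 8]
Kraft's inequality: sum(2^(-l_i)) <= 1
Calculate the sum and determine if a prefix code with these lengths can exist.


Sum = 2^(-4) + 2^(-7) + 2^(-7) + 2^(-8) + 2^(-8)
    = 0.0625 + 0.0078125 + 0.0078125 + 0.00390625 + 0.00390625
    = 22/256 = 0.0859375
Since 0.0859375 <= 1, Kraft's inequality IS satisfied.
A prefix code with these lengths CAN exist.

Kraft sum = 0.0859375. Satisfied.


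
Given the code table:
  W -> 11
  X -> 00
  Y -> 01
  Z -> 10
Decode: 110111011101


Decoding:
11 -> W
01 -> Y
11 -> W
01 -> Y
11 -> W
01 -> Y


Result: WYWYWY


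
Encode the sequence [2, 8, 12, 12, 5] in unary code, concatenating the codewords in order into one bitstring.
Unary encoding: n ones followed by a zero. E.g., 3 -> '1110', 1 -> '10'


Encode each number as n ones followed by a terminating 0:
  2 -> 110 (3 bits)
  8 -> 111111110 (9 bits)
  12 -> 1111111111110 (13 bits)
  12 -> 1111111111110 (13 bits)
  5 -> 111110 (6 bits)
Total length = 3 + 9 + 13 + 13 + 6 = 44 bits.

Unary([2, 8, 12, 12, 5]) = 11011111111011111111111101111111111110111110 (44 bits)


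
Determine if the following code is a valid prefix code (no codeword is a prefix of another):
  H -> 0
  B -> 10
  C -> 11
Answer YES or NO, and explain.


Checking each pair (does one codeword prefix another?):
  H='0' vs B='10': no prefix
  H='0' vs C='11': no prefix
  B='10' vs H='0': no prefix
  B='10' vs C='11': no prefix
  C='11' vs H='0': no prefix
  C='11' vs B='10': no prefix
No violation found over all pairs.

YES -- this is a valid prefix code. No codeword is a prefix of any other codeword.
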